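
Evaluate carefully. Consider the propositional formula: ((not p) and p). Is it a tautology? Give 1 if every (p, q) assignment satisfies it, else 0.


Check all 4 assignments:
p=0, q=0: 0
p=0, q=1: 0
p=1, q=0: 0
p=1, q=1: 0
Satisfying count = 0/4.
Tautology iff count = 4: no.

0


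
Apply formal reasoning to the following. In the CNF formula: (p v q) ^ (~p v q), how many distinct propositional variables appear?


Identify each variable that appears in the formula.
Variables found: p, q
Count = 2

2


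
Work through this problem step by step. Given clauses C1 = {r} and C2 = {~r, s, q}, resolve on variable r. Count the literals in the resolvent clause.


Remove r from C1 and ~r from C2.
C1 remainder: {}
C2 remainder: {s, q}
Union (resolvent): {q, s}
Resolvent has 2 literal(s).

2


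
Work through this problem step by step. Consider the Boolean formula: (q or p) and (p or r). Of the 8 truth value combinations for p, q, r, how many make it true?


Evaluate all 8 assignments for p, q, r:
p=0, q=0, r=0: 0
p=0, q=0, r=1: 0
p=0, q=1, r=0: 0
p=0, q=1, r=1: 1
p=1, q=0, r=0: 1
p=1, q=0, r=1: 1
p=1, q=1, r=0: 1
p=1, q=1, r=1: 1
Satisfying count = 5

5


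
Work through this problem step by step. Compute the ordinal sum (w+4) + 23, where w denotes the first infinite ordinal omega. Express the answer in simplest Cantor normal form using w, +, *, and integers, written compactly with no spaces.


Compute (w+4) + 23.
Ordinal + is associative but NOT commutative; for finite n>0, n + w = w but w + n stays w+n.
By associativity: (w+4) + 23 = w + (4+23) = w+27.
Result = w+27

w+27


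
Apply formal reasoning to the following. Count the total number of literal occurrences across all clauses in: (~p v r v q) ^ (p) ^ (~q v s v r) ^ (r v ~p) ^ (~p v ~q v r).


Counting literals in each clause:
Clause 1: 3 literal(s)
Clause 2: 1 literal(s)
Clause 3: 3 literal(s)
Clause 4: 2 literal(s)
Clause 5: 3 literal(s)
Total = 12

12


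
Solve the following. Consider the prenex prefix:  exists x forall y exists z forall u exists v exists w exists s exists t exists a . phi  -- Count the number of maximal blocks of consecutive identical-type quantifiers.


Quantifier-type sequence: E A E A E E E E E  (A=forall, E=exists)
Group into maximal same-type runs:
  Ex1 | Ax1 | Ex1 | Ax1 | Ex5
Number of blocks = 5

5


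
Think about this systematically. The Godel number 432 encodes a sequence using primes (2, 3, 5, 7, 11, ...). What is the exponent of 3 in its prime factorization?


Factorize 432 by dividing by 3 repeatedly.
Division steps: 3 divides 432 exactly 3 time(s).
Exponent of 3 = 3

3


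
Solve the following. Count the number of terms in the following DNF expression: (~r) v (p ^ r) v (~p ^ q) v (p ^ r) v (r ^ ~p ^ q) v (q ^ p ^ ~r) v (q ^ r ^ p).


A DNF formula is a disjunction of terms (conjunctions).
Terms are separated by v.
Counting the disjuncts: 7 terms.

7


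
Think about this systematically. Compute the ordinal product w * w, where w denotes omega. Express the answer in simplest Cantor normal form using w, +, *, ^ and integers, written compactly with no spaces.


Compute w * w.
Ordinal * is associative and left-distributive over +, but NOT commutative; for finite n>1, n*w = w but w*n stays w*n.
w * w = w^2 by definition.
Result = w^2

w^2


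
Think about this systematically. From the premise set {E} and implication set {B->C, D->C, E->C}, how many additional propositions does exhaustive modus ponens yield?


Initial facts: {E}
Apply modus ponens to closure:
  E and E->C  =>  C
Final known: {C, E}
New propositions: {C}
Count = 1

1


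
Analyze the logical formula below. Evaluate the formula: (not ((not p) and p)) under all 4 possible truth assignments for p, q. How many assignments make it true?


Check all 4 assignments:
p=0, q=0: 1
p=0, q=1: 1
p=1, q=0: 1
p=1, q=1: 1
Count of True = 4

4


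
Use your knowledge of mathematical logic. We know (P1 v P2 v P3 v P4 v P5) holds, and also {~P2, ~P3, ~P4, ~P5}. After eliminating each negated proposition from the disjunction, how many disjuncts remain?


Original disjuncts (5): P1, P2, P3, P4, P5
Negated (eliminate): ~P2, ~P3, ~P4, ~P5
Remaining disjuncts: P1
Count = 5 - 4 = 1

1


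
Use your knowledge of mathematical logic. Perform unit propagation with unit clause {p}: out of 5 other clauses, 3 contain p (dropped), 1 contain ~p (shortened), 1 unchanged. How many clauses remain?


Satisfied (removed): 3
Shortened (remain): 1
Unchanged (remain): 1
Remaining = 1 + 1 = 2

2


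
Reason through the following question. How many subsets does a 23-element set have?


The power set of a set with n elements has 2^n elements.
|P(S)| = 2^23 = 8388608

8388608


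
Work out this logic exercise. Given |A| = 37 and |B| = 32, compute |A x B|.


The Cartesian product A x B contains all ordered pairs (a, b).
|A x B| = |A| * |B| = 37 * 32 = 1184

1184


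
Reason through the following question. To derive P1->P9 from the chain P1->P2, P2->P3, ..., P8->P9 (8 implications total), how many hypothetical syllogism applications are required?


With 8 implications in a chain connecting 9 propositions:
P1->P2, P2->P3, ..., P8->P9
Steps needed = (number of implications) - 1 = 8 - 1 = 7

7


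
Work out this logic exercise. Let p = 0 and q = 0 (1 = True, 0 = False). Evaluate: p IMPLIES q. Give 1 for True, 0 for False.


p = 0, q = 0
Operation: p IMPLIES q
Evaluate: 0 IMPLIES 0 = 1

1


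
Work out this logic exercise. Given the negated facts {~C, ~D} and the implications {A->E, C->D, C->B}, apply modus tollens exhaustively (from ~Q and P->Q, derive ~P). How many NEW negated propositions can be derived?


Initial negated facts: {~C, ~D}
Apply modus tollens to closure:
  (no implication fires)
Final negated: {~C, ~D}
New negations: {(none)}
Count = 0

0


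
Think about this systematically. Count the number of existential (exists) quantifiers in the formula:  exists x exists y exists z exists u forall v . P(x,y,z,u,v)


Quantifier prefix: exists x exists y exists z exists u forall v
Mark each quantifier type:
  E E E E U
Universal count = 1, Existential count = 4
Asked for existential (exists) quantifiers: 4

4


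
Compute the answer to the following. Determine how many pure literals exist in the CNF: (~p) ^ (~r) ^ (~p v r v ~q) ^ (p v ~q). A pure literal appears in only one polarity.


Check each variable for pure literal status:
p: mixed (not pure)
q: pure negative
r: mixed (not pure)
Pure literal count = 1

1


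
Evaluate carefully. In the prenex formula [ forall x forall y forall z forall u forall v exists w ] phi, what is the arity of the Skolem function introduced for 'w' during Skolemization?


Quantifier prefix: forall x forall y forall z forall u forall v exists w
'w' is existentially quantified at position 6.
Universal variables preceding it: x, y, z, u, v
Skolem function arity = 5

5


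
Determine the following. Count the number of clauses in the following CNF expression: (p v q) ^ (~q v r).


A CNF formula is a conjunction of clauses.
Clauses are separated by ^.
Counting the conjuncts: 2 clauses.

2


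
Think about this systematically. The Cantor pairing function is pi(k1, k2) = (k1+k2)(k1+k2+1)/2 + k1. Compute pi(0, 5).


k1 + k2 = 5
(k1+k2)(k1+k2+1)/2 = 5 * 6 / 2 = 15
pi = 15 + 0 = 15

15


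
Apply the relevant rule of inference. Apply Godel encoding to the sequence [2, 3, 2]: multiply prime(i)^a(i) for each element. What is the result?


Encode each element as an exponent of the corresponding prime:
  2^2 = 4
  3^3 = 27
  5^2 = 25
Product = 4 * 27 * 25 = 2700

2700


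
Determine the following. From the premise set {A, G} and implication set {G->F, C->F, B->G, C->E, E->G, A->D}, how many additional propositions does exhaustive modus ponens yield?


Initial facts: {A, G}
Apply modus ponens to closure:
  G and G->F  =>  F
  A and A->D  =>  D
Final known: {A, D, F, G}
New propositions: {D, F}
Count = 2

2


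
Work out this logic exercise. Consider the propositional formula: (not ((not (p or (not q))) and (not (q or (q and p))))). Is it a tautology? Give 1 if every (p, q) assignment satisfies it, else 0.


Check all 4 assignments:
p=0, q=0: 1
p=0, q=1: 1
p=1, q=0: 1
p=1, q=1: 1
Satisfying count = 4/4.
Tautology iff count = 4: yes.

1


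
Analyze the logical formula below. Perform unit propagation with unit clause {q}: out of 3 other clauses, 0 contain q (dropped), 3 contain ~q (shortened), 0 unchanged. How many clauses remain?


Satisfied (removed): 0
Shortened (remain): 3
Unchanged (remain): 0
Remaining = 3 + 0 = 3

3


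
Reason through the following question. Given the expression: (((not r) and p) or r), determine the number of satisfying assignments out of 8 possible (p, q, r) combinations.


Check all 8 assignments:
p=0, q=0, r=0: 0
p=0, q=0, r=1: 1
p=0, q=1, r=0: 0
p=0, q=1, r=1: 1
p=1, q=0, r=0: 1
p=1, q=0, r=1: 1
p=1, q=1, r=0: 1
p=1, q=1, r=1: 1
Count of True = 6

6


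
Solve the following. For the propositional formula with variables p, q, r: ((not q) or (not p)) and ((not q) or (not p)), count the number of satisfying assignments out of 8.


Evaluate all 8 assignments for p, q, r:
p=0, q=0, r=0: 1
p=0, q=0, r=1: 1
p=0, q=1, r=0: 1
p=0, q=1, r=1: 1
p=1, q=0, r=0: 1
p=1, q=0, r=1: 1
p=1, q=1, r=0: 0
p=1, q=1, r=1: 0
Satisfying count = 6

6


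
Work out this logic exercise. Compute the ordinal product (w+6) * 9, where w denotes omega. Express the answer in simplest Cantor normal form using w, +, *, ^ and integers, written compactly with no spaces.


Compute (w+6) * 9.
Ordinal * is associative and left-distributive over +, but NOT commutative; for finite n>1, n*w = w but w*n stays w*n.
(w+6) * 9 = (w+6) repeated 9 times. Each intermediate +6 is absorbed by the following w; only the last survives: w*9+6.
Result = w*9+6

w*9+6


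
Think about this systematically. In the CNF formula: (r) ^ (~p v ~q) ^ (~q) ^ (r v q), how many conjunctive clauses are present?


A CNF formula is a conjunction of clauses.
Clauses are separated by ^.
Counting the conjuncts: 4 clauses.

4


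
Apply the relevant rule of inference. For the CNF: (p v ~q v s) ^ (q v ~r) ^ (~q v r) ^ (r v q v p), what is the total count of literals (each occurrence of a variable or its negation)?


Counting literals in each clause:
Clause 1: 3 literal(s)
Clause 2: 2 literal(s)
Clause 3: 2 literal(s)
Clause 4: 3 literal(s)
Total = 10

10


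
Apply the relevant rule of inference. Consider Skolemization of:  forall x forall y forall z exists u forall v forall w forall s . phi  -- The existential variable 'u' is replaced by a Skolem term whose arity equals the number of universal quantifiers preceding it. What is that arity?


Quantifier prefix: forall x forall y forall z exists u forall v forall w forall s
'u' is existentially quantified at position 4.
Universal variables preceding it: x, y, z
Skolem function arity = 3

3


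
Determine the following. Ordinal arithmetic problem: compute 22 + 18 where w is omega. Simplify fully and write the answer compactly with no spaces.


Compute 22 + 18.
Ordinal + is associative but NOT commutative; for finite n>0, n + w = w but w + n stays w+n.
Both operands finite; ordinal + agrees with natural +: 22 + 18 = 40.
Result = 40

40


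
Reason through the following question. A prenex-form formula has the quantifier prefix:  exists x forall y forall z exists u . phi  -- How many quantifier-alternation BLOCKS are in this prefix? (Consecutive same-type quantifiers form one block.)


Quantifier-type sequence: E A A E  (A=forall, E=exists)
Group into maximal same-type runs:
  Ex1 | Ax2 | Ex1
Number of blocks = 3

3


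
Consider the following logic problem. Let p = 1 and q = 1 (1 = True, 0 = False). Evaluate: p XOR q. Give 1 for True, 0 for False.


p = 1, q = 1
Operation: p XOR q
Evaluate: 1 XOR 1 = 0

0


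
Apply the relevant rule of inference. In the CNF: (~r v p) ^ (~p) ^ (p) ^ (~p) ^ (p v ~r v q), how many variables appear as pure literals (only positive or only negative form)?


Check each variable for pure literal status:
p: mixed (not pure)
q: pure positive
r: pure negative
Pure literal count = 2

2


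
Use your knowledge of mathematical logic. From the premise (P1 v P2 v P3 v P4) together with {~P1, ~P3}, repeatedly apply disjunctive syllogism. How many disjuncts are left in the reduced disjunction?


Original disjuncts (4): P1, P2, P3, P4
Negated (eliminate): ~P1, ~P3
Remaining disjuncts: P2, P4
Count = 4 - 2 = 2

2


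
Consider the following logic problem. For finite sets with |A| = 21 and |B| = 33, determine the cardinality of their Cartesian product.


The Cartesian product A x B contains all ordered pairs (a, b).
|A x B| = |A| * |B| = 21 * 33 = 693

693


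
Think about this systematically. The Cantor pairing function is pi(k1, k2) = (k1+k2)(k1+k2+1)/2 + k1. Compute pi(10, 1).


k1 + k2 = 11
(k1+k2)(k1+k2+1)/2 = 11 * 12 / 2 = 66
pi = 66 + 10 = 76

76


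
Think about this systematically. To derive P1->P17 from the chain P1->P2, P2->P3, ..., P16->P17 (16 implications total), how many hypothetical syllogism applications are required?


With 16 implications in a chain connecting 17 propositions:
P1->P2, P2->P3, ..., P16->P17
Steps needed = (number of implications) - 1 = 16 - 1 = 15

15


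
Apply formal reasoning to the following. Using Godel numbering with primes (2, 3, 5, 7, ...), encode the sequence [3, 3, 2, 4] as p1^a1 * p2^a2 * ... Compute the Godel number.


Encode each element as an exponent of the corresponding prime:
  2^3 = 8
  3^3 = 27
  5^2 = 25
  7^4 = 2401
Product = 8 * 27 * 25 * 2401 = 12965400

12965400


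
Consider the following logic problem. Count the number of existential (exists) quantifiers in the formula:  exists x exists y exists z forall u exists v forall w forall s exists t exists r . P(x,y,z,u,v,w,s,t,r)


Quantifier prefix: exists x exists y exists z forall u exists v forall w forall s exists t exists r
Mark each quantifier type:
  E E E U E U U E E
Universal count = 3, Existential count = 6
Asked for existential (exists) quantifiers: 6

6


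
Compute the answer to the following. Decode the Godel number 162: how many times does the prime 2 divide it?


Factorize 162 by dividing by 2 repeatedly.
Division steps: 2 divides 162 exactly 1 time(s).
Exponent of 2 = 1

1


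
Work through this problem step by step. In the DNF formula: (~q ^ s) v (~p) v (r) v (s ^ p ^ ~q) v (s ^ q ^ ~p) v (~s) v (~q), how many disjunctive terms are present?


A DNF formula is a disjunction of terms (conjunctions).
Terms are separated by v.
Counting the disjuncts: 7 terms.

7


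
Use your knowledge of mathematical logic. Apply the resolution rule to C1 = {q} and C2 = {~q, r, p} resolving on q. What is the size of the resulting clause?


Remove q from C1 and ~q from C2.
C1 remainder: {}
C2 remainder: {r, p}
Union (resolvent): {p, r}
Resolvent has 2 literal(s).

2


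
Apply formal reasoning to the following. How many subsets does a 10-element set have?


The power set of a set with n elements has 2^n elements.
|P(S)| = 2^10 = 1024

1024


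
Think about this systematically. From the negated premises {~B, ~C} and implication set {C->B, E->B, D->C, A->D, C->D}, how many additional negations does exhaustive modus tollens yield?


Initial negated facts: {~B, ~C}
Apply modus tollens to closure:
  ~B and E->B  =>  ~E
  ~C and D->C  =>  ~D
  ~D and A->D  =>  ~A
Final negated: {~A, ~B, ~C, ~D, ~E}
New negations: {~A, ~D, ~E}
Count = 3

3


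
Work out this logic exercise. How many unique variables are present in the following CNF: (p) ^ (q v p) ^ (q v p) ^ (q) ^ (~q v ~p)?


Identify each variable that appears in the formula.
Variables found: p, q
Count = 2

2


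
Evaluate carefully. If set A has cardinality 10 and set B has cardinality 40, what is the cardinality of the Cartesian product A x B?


The Cartesian product A x B contains all ordered pairs (a, b).
|A x B| = |A| * |B| = 10 * 40 = 400

400


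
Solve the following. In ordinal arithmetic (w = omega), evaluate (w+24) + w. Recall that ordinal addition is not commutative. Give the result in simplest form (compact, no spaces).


Compute (w+24) + w.
Ordinal + is associative but NOT commutative; for finite n>0, n + w = w but w + n stays w+n.
(w+24) + w = w + (24+w) = w + w = w*2 (the finite tail 24 is absorbed by the right w).
Result = w*2

w*2


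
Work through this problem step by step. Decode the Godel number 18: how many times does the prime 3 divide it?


Factorize 18 by dividing by 3 repeatedly.
Division steps: 3 divides 18 exactly 2 time(s).
Exponent of 3 = 2

2


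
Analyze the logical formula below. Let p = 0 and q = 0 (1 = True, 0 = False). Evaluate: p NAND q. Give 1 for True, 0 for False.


p = 0, q = 0
Operation: p NAND q
Evaluate: 0 NAND 0 = 1

1


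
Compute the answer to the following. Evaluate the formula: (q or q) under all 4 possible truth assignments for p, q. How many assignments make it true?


Check all 4 assignments:
p=0, q=0: 0
p=0, q=1: 1
p=1, q=0: 0
p=1, q=1: 1
Count of True = 2

2


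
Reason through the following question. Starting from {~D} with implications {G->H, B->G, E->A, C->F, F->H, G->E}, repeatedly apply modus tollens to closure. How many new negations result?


Initial negated facts: {~D}
Apply modus tollens to closure:
  (no implication fires)
Final negated: {~D}
New negations: {(none)}
Count = 0

0


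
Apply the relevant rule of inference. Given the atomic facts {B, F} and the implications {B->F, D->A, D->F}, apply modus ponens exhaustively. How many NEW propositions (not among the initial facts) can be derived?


Initial facts: {B, F}
Apply modus ponens to closure:
  (no implication fires)
Final known: {B, F}
New propositions: {(none)}
Count = 0

0


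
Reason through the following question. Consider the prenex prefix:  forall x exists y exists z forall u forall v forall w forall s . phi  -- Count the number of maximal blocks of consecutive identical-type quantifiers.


Quantifier-type sequence: A E E A A A A  (A=forall, E=exists)
Group into maximal same-type runs:
  Ax1 | Ex2 | Ax4
Number of blocks = 3

3


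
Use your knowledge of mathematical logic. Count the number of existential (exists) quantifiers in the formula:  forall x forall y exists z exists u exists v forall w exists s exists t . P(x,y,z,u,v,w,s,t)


Quantifier prefix: forall x forall y exists z exists u exists v forall w exists s exists t
Mark each quantifier type:
  U U E E E U E E
Universal count = 3, Existential count = 5
Asked for existential (exists) quantifiers: 5

5


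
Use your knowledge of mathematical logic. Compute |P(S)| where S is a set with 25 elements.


The power set of a set with n elements has 2^n elements.
|P(S)| = 2^25 = 33554432

33554432


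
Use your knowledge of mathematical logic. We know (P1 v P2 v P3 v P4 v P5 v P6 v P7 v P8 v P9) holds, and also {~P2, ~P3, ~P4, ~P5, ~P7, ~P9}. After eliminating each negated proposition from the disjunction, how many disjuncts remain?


Original disjuncts (9): P1, P2, P3, P4, P5, P6, P7, P8, P9
Negated (eliminate): ~P2, ~P3, ~P4, ~P5, ~P7, ~P9
Remaining disjuncts: P1, P6, P8
Count = 9 - 6 = 3

3


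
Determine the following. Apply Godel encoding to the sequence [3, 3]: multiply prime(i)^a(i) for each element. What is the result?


Encode each element as an exponent of the corresponding prime:
  2^3 = 8
  3^3 = 27
Product = 8 * 27 = 216

216


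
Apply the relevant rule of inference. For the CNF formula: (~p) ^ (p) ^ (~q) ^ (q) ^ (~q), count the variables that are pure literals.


Check each variable for pure literal status:
p: mixed (not pure)
q: mixed (not pure)
r: absent (not pure)
Pure literal count = 0

0


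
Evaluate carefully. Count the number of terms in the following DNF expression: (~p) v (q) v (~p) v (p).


A DNF formula is a disjunction of terms (conjunctions).
Terms are separated by v.
Counting the disjuncts: 4 terms.

4


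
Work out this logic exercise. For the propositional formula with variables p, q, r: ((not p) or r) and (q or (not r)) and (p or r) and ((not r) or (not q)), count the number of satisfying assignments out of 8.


Evaluate all 8 assignments for p, q, r:
p=0, q=0, r=0: 0
p=0, q=0, r=1: 0
p=0, q=1, r=0: 0
p=0, q=1, r=1: 0
p=1, q=0, r=0: 0
p=1, q=0, r=1: 0
p=1, q=1, r=0: 0
p=1, q=1, r=1: 0
Satisfying count = 0

0


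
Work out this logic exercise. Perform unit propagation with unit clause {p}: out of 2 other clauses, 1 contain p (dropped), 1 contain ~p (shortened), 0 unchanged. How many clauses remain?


Satisfied (removed): 1
Shortened (remain): 1
Unchanged (remain): 0
Remaining = 1 + 0 = 1

1


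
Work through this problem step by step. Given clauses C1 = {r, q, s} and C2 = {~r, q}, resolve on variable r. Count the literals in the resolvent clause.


Remove r from C1 and ~r from C2.
C1 remainder: {q, s}
C2 remainder: {q}
Union (resolvent): {q, s}
Resolvent has 2 literal(s).

2


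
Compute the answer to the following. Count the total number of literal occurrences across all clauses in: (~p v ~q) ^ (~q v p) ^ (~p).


Counting literals in each clause:
Clause 1: 2 literal(s)
Clause 2: 2 literal(s)
Clause 3: 1 literal(s)
Total = 5

5


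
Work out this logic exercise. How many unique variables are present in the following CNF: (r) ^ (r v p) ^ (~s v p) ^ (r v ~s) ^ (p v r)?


Identify each variable that appears in the formula.
Variables found: p, r, s
Count = 3

3


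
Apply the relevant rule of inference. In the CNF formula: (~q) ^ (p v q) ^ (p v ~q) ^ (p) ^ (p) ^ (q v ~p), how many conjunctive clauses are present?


A CNF formula is a conjunction of clauses.
Clauses are separated by ^.
Counting the conjuncts: 6 clauses.

6


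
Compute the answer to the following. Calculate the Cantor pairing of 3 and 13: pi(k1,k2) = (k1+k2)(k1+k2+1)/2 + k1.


k1 + k2 = 16
(k1+k2)(k1+k2+1)/2 = 16 * 17 / 2 = 136
pi = 136 + 3 = 139

139


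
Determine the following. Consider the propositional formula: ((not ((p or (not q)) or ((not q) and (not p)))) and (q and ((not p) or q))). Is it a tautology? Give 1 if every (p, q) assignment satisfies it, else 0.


Check all 4 assignments:
p=0, q=0: 0
p=0, q=1: 1
p=1, q=0: 0
p=1, q=1: 0
Satisfying count = 1/4.
Tautology iff count = 4: no.

0


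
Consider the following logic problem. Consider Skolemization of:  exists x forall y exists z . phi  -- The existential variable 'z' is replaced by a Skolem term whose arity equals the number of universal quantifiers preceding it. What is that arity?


Quantifier prefix: exists x forall y exists z
'z' is existentially quantified at position 3.
Universal variables preceding it: y
Skolem function arity = 1

1


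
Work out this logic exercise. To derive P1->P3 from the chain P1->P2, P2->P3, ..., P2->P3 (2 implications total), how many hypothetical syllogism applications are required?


With 2 implications in a chain connecting 3 propositions:
P1->P2, P2->P3, ..., P2->P3
Steps needed = (number of implications) - 1 = 2 - 1 = 1

1


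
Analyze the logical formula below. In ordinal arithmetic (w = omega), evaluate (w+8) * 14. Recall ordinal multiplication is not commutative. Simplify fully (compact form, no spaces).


Compute (w+8) * 14.
Ordinal * is associative and left-distributive over +, but NOT commutative; for finite n>1, n*w = w but w*n stays w*n.
(w+8) * 14 = (w+8) repeated 14 times. Each intermediate +8 is absorbed by the following w; only the last survives: w*14+8.
Result = w*14+8

w*14+8


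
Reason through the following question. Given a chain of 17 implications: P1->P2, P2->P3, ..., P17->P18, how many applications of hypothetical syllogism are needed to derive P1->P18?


With 17 implications in a chain connecting 18 propositions:
P1->P2, P2->P3, ..., P17->P18
Steps needed = (number of implications) - 1 = 17 - 1 = 16

16


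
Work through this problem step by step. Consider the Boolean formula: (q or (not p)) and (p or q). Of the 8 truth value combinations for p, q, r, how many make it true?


Evaluate all 8 assignments for p, q, r:
p=0, q=0, r=0: 0
p=0, q=0, r=1: 0
p=0, q=1, r=0: 1
p=0, q=1, r=1: 1
p=1, q=0, r=0: 0
p=1, q=0, r=1: 0
p=1, q=1, r=0: 1
p=1, q=1, r=1: 1
Satisfying count = 4

4


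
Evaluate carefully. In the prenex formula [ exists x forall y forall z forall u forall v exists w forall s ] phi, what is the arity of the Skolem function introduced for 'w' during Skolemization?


Quantifier prefix: exists x forall y forall z forall u forall v exists w forall s
'w' is existentially quantified at position 6.
Universal variables preceding it: y, z, u, v
Skolem function arity = 4

4


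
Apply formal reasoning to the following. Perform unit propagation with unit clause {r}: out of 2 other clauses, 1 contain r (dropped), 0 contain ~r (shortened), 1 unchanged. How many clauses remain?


Satisfied (removed): 1
Shortened (remain): 0
Unchanged (remain): 1
Remaining = 0 + 1 = 1

1


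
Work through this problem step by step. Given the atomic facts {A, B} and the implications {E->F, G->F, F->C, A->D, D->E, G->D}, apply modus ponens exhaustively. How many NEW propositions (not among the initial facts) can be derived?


Initial facts: {A, B}
Apply modus ponens to closure:
  A and A->D  =>  D
  D and D->E  =>  E
  E and E->F  =>  F
  F and F->C  =>  C
Final known: {A, B, C, D, E, F}
New propositions: {C, D, E, F}
Count = 4

4


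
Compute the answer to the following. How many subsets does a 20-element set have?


The power set of a set with n elements has 2^n elements.
|P(S)| = 2^20 = 1048576

1048576


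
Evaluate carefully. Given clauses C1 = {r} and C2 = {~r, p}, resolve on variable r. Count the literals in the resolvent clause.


Remove r from C1 and ~r from C2.
C1 remainder: {}
C2 remainder: {p}
Union (resolvent): {p}
Resolvent has 1 literal(s).

1


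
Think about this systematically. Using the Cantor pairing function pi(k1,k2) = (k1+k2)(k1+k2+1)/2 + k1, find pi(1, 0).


k1 + k2 = 1
(k1+k2)(k1+k2+1)/2 = 1 * 2 / 2 = 1
pi = 1 + 1 = 2

2


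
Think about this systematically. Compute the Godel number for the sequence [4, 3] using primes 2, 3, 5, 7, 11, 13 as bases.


Encode each element as an exponent of the corresponding prime:
  2^4 = 16
  3^3 = 27
Product = 16 * 27 = 432

432


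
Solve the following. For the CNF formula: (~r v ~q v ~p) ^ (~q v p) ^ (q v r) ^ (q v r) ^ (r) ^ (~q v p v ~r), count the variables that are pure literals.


Check each variable for pure literal status:
p: mixed (not pure)
q: mixed (not pure)
r: mixed (not pure)
Pure literal count = 0

0


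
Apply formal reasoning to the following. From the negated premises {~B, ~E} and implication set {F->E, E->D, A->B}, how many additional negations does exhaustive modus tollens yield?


Initial negated facts: {~B, ~E}
Apply modus tollens to closure:
  ~E and F->E  =>  ~F
  ~B and A->B  =>  ~A
Final negated: {~A, ~B, ~E, ~F}
New negations: {~A, ~F}
Count = 2

2


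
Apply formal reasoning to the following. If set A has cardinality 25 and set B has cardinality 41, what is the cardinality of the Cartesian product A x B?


The Cartesian product A x B contains all ordered pairs (a, b).
|A x B| = |A| * |B| = 25 * 41 = 1025

1025


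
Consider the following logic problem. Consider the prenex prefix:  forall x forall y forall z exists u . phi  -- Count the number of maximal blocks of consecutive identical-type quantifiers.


Quantifier-type sequence: A A A E  (A=forall, E=exists)
Group into maximal same-type runs:
  Ax3 | Ex1
Number of blocks = 2

2


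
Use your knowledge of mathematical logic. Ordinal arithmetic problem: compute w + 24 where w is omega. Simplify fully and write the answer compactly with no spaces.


Compute w + 24.
Ordinal + is associative but NOT commutative; for finite n>0, n + w = w but w + n stays w+n.
w + 24 is already in normal form (a successor ordinal beyond w).
Result = w+24

w+24


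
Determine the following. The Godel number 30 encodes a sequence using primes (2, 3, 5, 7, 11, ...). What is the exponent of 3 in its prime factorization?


Factorize 30 by dividing by 3 repeatedly.
Division steps: 3 divides 30 exactly 1 time(s).
Exponent of 3 = 1

1


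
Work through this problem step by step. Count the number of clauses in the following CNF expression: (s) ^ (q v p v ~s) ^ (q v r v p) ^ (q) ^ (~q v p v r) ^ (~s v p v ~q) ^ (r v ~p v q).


A CNF formula is a conjunction of clauses.
Clauses are separated by ^.
Counting the conjuncts: 7 clauses.

7


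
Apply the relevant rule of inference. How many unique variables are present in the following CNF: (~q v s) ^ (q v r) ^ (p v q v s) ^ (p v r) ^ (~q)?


Identify each variable that appears in the formula.
Variables found: p, q, r, s
Count = 4

4


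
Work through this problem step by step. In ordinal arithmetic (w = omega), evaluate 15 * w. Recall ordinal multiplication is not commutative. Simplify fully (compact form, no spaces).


Compute 15 * w.
Ordinal * is associative and left-distributive over +, but NOT commutative; for finite n>1, n*w = w but w*n stays w*n.
For finite n>0, n * w = sup{n*k : k<w} = w. So 15 * w = w.
Result = w

w


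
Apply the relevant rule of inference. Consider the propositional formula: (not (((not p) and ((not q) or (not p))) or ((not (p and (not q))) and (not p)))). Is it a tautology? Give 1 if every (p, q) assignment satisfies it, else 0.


Check all 4 assignments:
p=0, q=0: 0
p=0, q=1: 0
p=1, q=0: 1
p=1, q=1: 1
Satisfying count = 2/4.
Tautology iff count = 4: no.

0


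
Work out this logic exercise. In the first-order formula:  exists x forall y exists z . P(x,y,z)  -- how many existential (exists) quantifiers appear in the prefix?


Quantifier prefix: exists x forall y exists z
Mark each quantifier type:
  E U E
Universal count = 1, Existential count = 2
Asked for existential (exists) quantifiers: 2

2


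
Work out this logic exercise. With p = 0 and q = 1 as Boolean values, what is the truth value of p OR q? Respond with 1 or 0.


p = 0, q = 1
Operation: p OR q
Evaluate: 0 OR 1 = 1

1


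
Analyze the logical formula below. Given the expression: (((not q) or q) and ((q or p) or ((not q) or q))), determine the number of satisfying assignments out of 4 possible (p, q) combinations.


Check all 4 assignments:
p=0, q=0: 1
p=0, q=1: 1
p=1, q=0: 1
p=1, q=1: 1
Count of True = 4

4


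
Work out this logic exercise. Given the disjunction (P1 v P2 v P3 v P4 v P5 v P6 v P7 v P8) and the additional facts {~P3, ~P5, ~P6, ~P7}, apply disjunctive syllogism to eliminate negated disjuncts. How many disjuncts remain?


Original disjuncts (8): P1, P2, P3, P4, P5, P6, P7, P8
Negated (eliminate): ~P3, ~P5, ~P6, ~P7
Remaining disjuncts: P1, P2, P4, P8
Count = 8 - 4 = 4

4


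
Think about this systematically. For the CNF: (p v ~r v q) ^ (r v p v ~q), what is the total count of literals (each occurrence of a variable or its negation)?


Counting literals in each clause:
Clause 1: 3 literal(s)
Clause 2: 3 literal(s)
Total = 6

6


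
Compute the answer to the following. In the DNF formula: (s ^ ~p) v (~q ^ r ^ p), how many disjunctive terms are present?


A DNF formula is a disjunction of terms (conjunctions).
Terms are separated by v.
Counting the disjuncts: 2 terms.

2


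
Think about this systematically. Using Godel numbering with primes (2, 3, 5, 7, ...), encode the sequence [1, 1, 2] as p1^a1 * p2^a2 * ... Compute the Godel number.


Encode each element as an exponent of the corresponding prime:
  2^1 = 2
  3^1 = 3
  5^2 = 25
Product = 2 * 3 * 25 = 150

150


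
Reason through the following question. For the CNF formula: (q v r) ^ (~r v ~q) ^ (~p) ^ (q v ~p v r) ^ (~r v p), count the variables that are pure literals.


Check each variable for pure literal status:
p: mixed (not pure)
q: mixed (not pure)
r: mixed (not pure)
Pure literal count = 0

0


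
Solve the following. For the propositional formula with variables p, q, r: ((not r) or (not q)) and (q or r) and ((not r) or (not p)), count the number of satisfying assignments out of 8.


Evaluate all 8 assignments for p, q, r:
p=0, q=0, r=0: 0
p=0, q=0, r=1: 1
p=0, q=1, r=0: 1
p=0, q=1, r=1: 0
p=1, q=0, r=0: 0
p=1, q=0, r=1: 0
p=1, q=1, r=0: 1
p=1, q=1, r=1: 0
Satisfying count = 3

3


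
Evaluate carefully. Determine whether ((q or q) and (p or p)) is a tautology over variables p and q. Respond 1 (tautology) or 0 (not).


Check all 4 assignments:
p=0, q=0: 0
p=0, q=1: 0
p=1, q=0: 0
p=1, q=1: 1
Satisfying count = 1/4.
Tautology iff count = 4: no.

0


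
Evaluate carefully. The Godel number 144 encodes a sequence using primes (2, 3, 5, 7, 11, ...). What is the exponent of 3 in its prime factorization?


Factorize 144 by dividing by 3 repeatedly.
Division steps: 3 divides 144 exactly 2 time(s).
Exponent of 3 = 2

2


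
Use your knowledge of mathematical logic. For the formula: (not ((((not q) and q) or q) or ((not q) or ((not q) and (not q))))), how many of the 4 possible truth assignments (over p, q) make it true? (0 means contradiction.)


Check all 4 assignments:
p=0, q=0: 0
p=0, q=1: 0
p=1, q=0: 0
p=1, q=1: 0
Count of True = 0

0


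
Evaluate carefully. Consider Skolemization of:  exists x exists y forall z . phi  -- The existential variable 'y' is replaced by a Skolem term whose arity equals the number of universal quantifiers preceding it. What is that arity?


Quantifier prefix: exists x exists y forall z
'y' is existentially quantified at position 2.
No universal quantifiers precede it.
Skolem function arity = 0 (a Skolem constant)

0


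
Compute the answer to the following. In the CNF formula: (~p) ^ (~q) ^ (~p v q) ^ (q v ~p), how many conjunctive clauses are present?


A CNF formula is a conjunction of clauses.
Clauses are separated by ^.
Counting the conjuncts: 4 clauses.

4


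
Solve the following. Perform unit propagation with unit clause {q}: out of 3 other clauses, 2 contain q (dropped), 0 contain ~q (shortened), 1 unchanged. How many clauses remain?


Satisfied (removed): 2
Shortened (remain): 0
Unchanged (remain): 1
Remaining = 0 + 1 = 1

1


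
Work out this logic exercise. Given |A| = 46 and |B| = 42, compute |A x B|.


The Cartesian product A x B contains all ordered pairs (a, b).
|A x B| = |A| * |B| = 46 * 42 = 1932

1932


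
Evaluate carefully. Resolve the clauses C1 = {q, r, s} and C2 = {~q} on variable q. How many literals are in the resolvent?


Remove q from C1 and ~q from C2.
C1 remainder: {r, s}
C2 remainder: {}
Union (resolvent): {r, s}
Resolvent has 2 literal(s).

2


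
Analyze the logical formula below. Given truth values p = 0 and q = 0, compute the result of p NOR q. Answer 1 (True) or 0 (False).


p = 0, q = 0
Operation: p NOR q
Evaluate: 0 NOR 0 = 1

1


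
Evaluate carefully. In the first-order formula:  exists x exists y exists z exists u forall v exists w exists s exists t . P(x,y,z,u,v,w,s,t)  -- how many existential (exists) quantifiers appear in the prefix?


Quantifier prefix: exists x exists y exists z exists u forall v exists w exists s exists t
Mark each quantifier type:
  E E E E U E E E
Universal count = 1, Existential count = 7
Asked for existential (exists) quantifiers: 7

7


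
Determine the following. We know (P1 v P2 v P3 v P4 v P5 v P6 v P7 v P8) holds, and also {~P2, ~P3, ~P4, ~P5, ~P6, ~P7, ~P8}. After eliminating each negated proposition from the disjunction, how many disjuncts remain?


Original disjuncts (8): P1, P2, P3, P4, P5, P6, P7, P8
Negated (eliminate): ~P2, ~P3, ~P4, ~P5, ~P6, ~P7, ~P8
Remaining disjuncts: P1
Count = 8 - 7 = 1

1


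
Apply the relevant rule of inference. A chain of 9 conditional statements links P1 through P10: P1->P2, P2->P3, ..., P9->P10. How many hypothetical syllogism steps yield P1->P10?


With 9 implications in a chain connecting 10 propositions:
P1->P2, P2->P3, ..., P9->P10
Steps needed = (number of implications) - 1 = 9 - 1 = 8

8


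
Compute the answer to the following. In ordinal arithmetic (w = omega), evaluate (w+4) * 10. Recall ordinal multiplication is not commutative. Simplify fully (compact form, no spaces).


Compute (w+4) * 10.
Ordinal * is associative and left-distributive over +, but NOT commutative; for finite n>1, n*w = w but w*n stays w*n.
(w+4) * 10 = (w+4) repeated 10 times. Each intermediate +4 is absorbed by the following w; only the last survives: w*10+4.
Result = w*10+4

w*10+4


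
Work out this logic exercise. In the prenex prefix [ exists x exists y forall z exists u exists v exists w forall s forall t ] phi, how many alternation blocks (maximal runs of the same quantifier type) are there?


Quantifier-type sequence: E E A E E E A A  (A=forall, E=exists)
Group into maximal same-type runs:
  Ex2 | Ax1 | Ex3 | Ax2
Number of blocks = 4

4


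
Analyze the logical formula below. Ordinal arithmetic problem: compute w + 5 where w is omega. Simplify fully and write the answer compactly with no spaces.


Compute w + 5.
Ordinal + is associative but NOT commutative; for finite n>0, n + w = w but w + n stays w+n.
w + 5 is already in normal form (a successor ordinal beyond w).
Result = w+5

w+5


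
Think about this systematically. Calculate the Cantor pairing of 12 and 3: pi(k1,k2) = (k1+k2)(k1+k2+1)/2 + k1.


k1 + k2 = 15
(k1+k2)(k1+k2+1)/2 = 15 * 16 / 2 = 120
pi = 120 + 12 = 132

132


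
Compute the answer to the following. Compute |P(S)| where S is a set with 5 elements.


The power set of a set with n elements has 2^n elements.
|P(S)| = 2^5 = 32

32


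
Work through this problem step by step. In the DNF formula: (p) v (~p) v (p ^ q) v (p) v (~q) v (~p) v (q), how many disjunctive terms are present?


A DNF formula is a disjunction of terms (conjunctions).
Terms are separated by v.
Counting the disjuncts: 7 terms.

7


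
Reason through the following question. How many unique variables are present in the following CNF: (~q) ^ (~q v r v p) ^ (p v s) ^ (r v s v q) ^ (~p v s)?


Identify each variable that appears in the formula.
Variables found: p, q, r, s
Count = 4

4


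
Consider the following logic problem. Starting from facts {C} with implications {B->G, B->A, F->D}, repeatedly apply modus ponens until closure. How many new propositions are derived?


Initial facts: {C}
Apply modus ponens to closure:
  (no implication fires)
Final known: {C}
New propositions: {(none)}
Count = 0

0


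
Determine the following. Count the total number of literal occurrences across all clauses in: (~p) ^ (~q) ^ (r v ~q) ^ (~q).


Counting literals in each clause:
Clause 1: 1 literal(s)
Clause 2: 1 literal(s)
Clause 3: 2 literal(s)
Clause 4: 1 literal(s)
Total = 5

5


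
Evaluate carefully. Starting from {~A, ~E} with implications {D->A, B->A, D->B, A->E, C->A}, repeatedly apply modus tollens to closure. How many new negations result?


Initial negated facts: {~A, ~E}
Apply modus tollens to closure:
  ~A and D->A  =>  ~D
  ~A and B->A  =>  ~B
  ~A and C->A  =>  ~C
Final negated: {~A, ~B, ~C, ~D, ~E}
New negations: {~B, ~C, ~D}
Count = 3

3


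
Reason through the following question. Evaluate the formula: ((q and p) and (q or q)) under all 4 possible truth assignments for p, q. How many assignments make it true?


Check all 4 assignments:
p=0, q=0: 0
p=0, q=1: 0
p=1, q=0: 0
p=1, q=1: 1
Count of True = 1

1


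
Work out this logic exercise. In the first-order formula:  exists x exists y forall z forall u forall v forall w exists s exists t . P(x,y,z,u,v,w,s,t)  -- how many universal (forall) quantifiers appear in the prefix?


Quantifier prefix: exists x exists y forall z forall u forall v forall w exists s exists t
Mark each quantifier type:
  E E U U U U E E
Universal count = 4, Existential count = 4
Asked for universal (forall) quantifiers: 4

4
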